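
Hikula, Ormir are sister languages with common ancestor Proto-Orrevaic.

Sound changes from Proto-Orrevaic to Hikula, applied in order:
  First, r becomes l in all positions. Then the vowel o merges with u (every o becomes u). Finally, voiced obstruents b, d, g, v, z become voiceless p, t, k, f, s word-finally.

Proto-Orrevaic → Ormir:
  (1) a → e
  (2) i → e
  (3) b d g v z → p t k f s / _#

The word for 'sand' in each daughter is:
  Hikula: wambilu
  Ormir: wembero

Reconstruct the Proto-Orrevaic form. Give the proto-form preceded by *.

Position 6: Hikula has l, Ormir has r. Ormir preserves r here (none of its changes turn any other segment into r), so the proto-segment is *r.
Position 2: Hikula has a, Ormir has e. Hikula preserves a here (none of its changes turn any other segment into a), so the proto-segment is *a.
This points to *wambiro. Verify forward in each daughter:
Hikula: *wambiro
  wambiro → wambilo   [unconditioned shift]
  wambilo → wambilu   [vowel merger]
  wambilu (rule 3 does not apply)
  giving Hikula wambilu.
Ormir: *wambiro
  wambiro → wembiro   [vowel merger]
  wembiro → wembero   [vowel merger]
  wembero (rule 3 does not apply)
  giving Ormir wembero.
No other proto-form is consistent with every reflex, so the reconstruction is *wambiro.

*wambiro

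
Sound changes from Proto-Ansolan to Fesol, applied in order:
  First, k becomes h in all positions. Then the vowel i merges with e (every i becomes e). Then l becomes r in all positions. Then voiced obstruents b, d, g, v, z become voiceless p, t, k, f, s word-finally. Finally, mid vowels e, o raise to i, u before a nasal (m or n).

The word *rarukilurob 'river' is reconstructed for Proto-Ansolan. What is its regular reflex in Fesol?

raruherurop

Fesol: *rarukilurob
  rarukilurob → raruhilurob   [unconditioned shift]
  raruhilurob → raruhelurob   [vowel merger]
  raruhelurob → raruherurob   [unconditioned shift]
  raruherurob → raruherurop   [final devoicing]
  raruherurop (rule 5 does not apply)
  giving Fesol raruherurop.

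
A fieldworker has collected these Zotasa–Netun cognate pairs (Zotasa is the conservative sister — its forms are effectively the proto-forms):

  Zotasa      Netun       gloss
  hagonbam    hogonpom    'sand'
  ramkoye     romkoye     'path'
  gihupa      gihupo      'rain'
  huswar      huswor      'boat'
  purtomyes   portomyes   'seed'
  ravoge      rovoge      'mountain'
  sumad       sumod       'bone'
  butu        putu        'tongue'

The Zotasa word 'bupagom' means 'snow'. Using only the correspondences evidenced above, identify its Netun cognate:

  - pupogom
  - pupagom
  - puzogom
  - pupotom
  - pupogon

pupogom

butu ~ putu — Zotasa b corresponds to Netun p word-initially before a back vowel.
hagonbam ~ hogonpom, sumad ~ sumod — Zotasa a corresponds to Netun o after a consonant, before a consonant other than r, m, n, p, b, f, v.
Applying these to Zotasa 'bupagom':
  bupagom → pupagom   (b→p word-initially before a back vowel)
  pupagom → pupogom   (a→o after a consonant, before a consonant other than r, m, n, p, b, f, v)
So the Netun cognate is 'pupogom'.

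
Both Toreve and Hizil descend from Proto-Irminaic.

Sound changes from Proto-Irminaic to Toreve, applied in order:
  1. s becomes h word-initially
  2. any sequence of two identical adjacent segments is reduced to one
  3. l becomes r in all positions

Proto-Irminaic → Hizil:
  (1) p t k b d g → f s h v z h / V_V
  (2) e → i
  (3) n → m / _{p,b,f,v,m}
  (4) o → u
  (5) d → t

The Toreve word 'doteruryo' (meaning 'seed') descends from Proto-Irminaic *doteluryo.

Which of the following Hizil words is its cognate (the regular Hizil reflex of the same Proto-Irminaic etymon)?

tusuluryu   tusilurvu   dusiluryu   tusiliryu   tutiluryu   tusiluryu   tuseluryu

Hizil: *doteluryo
  doteluryo → doseluryo   [intervocalic lenition]
  doseluryo → dosiluryo   [vowel merger]
  dosiluryo (rule 3 does not apply)
  dosiluryo → dusiluryu   [vowel merger]
  dusiluryu → tusiluryu   [unconditioned shift]
  giving Hizil tusiluryu.

tusiluryu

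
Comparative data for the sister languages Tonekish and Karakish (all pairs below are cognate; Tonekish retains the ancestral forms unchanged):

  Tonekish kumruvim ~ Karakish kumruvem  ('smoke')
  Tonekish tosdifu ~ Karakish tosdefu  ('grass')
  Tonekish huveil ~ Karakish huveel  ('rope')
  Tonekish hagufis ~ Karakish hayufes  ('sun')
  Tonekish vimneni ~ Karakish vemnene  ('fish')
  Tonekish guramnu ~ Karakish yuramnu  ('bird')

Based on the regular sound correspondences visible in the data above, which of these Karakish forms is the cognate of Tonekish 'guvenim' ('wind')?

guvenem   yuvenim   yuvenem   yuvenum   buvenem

guramnu ~ yuramnu — Tonekish g corresponds to Karakish y word-initially before a back vowel.
kumruvim ~ kumruvem, vimneni ~ vemnene — Tonekish i corresponds to Karakish e after a consonant, before a nasal.
Applying these to Tonekish 'guvenim':
  guvenim → yuvenim   (g→y word-initially before a back vowel)
  yuvenim → yuvenem   (i→e after a consonant, before a nasal)
So the Karakish cognate is 'yuvenem'.

yuvenem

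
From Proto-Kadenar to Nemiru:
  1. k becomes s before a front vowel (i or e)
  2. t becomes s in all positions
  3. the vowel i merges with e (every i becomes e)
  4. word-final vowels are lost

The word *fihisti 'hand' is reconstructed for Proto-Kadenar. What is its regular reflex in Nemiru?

fehess

Nemiru: start from *fihisti.
  rule 1: no change — fihisti
  rule 2 (unconditioned shift): fihisti → fihissi
  rule 3 (vowel merger): fihissi → fehesse
  rule 4 (apocope): fehesse → fehess
  ⇒ Nemiru fehess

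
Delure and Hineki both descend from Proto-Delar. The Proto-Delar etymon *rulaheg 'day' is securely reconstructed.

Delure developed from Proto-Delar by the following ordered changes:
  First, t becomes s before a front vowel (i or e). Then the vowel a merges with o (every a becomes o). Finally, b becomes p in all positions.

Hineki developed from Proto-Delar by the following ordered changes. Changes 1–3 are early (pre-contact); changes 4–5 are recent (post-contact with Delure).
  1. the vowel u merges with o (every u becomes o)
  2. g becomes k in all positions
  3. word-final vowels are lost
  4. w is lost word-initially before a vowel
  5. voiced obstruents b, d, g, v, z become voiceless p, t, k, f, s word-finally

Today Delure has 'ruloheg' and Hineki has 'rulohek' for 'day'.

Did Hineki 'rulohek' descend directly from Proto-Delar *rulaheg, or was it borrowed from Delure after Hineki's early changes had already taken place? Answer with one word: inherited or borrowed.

borrowed

If inherited, *rulaheg would pass through all of Hineki's changes:
Hineki: *rulaheg > rolaheg > rolahek  (by vowel merger, unconditioned shift)
If borrowed from Delure 'ruloheg' after the early changes, it would undergo only the recent ones:
  rule 4 (glide loss): no change (ruloheg)
  rule 5 (final devoicing): ruloheg → rulohek
  ⇒ as a loan: rulohek
Hineki 'rulohek' matches the loan outcome 'rulohek', not the inherited 'rolahek' — it skipped the early Hineki changes, so it was borrowed from Delure.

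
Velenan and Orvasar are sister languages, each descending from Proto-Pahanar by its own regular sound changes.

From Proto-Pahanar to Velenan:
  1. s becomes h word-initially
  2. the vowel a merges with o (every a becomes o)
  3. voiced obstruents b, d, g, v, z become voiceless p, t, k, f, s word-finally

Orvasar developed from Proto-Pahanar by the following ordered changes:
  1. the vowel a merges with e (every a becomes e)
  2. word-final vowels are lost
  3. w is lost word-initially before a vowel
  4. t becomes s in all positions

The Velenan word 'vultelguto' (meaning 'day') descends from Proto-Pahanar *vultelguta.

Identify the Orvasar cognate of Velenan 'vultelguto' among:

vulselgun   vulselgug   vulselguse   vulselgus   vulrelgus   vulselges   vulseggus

Orvasar: *vultelguta > vultelgute > vultelgut > vulselgus  (by vowel merger, apocope, unconditioned shift)
The other candidates each miss or misapply at least one Orvasar change.

vulselgus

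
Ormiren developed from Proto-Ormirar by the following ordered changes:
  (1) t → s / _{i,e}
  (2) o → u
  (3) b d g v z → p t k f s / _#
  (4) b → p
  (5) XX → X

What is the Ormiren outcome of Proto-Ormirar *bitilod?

Ormiren: *bitilod > bisilod > bisilud > bisilut > pisilut  (by palatalisation, vowel merger, final devoicing, unconditioned shift)

pisilut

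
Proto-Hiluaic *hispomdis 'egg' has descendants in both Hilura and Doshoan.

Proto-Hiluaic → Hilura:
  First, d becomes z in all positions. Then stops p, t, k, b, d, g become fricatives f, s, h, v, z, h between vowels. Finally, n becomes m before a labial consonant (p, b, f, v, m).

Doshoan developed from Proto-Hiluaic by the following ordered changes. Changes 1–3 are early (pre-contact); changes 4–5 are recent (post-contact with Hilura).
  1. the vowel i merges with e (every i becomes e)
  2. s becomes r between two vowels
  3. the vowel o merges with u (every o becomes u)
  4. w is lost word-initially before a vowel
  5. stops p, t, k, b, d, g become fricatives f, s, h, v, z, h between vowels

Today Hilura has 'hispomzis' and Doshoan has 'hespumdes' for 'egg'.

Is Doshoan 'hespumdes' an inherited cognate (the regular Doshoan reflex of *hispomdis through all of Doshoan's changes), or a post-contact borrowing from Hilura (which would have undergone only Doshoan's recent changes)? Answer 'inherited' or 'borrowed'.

If inherited, *hispomdis would pass through all of Doshoan's changes:
Doshoan: start from *hispomdis.
  rule 1 (vowel merger): hispomdis → hespomdes
  rule 2: no change — hespomdes
  rule 3 (vowel merger): hespomdes → hespumdes
  rule 4: no change — hespumdes
  rule 5: no change — hespumdes
  ⇒ Doshoan hespumdes
If borrowed from Hilura 'hispomzis' after the early changes, it would undergo only the recent ones:
  rule 4 (glide loss): no change (hispomzis)
  rule 5 (intervocalic lenition): no change (hispomzis)
  ⇒ as a loan: hispomzis
Doshoan 'hespumdes' matches the inherited outcome exactly, so it is an inherited cognate, not a loan.

inherited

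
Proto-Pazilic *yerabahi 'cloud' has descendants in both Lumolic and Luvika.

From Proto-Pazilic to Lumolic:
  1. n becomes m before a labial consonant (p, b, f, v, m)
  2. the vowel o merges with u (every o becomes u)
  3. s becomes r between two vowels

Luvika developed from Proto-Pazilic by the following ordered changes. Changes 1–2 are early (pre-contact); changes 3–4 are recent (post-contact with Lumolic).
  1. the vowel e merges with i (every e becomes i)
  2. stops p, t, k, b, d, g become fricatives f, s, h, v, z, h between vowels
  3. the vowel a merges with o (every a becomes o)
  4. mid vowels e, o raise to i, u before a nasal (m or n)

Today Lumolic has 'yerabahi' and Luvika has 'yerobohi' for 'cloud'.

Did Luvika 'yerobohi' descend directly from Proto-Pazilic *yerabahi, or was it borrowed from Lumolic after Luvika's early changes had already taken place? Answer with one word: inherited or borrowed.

If inherited, *yerabahi would pass through all of Luvika's changes:
Luvika: *yerabahi
  yerabahi → yirabahi   [vowel merger]
  yirabahi → yiravahi   [intervocalic lenition]
  yiravahi → yirovohi   [vowel merger]
  yirovohi (rule 4 does not apply)
  giving Luvika yirovohi.
If borrowed from Lumolic 'yerabahi' after the early changes, it would undergo only the recent ones:
  rule 3 (vowel merger): yerabahi → yerobohi
  rule 4 (pre-nasal raising): no change (yerobohi)
  ⇒ as a loan: yerobohi
Luvika 'yerobohi' matches the loan outcome 'yerobohi', not the inherited 'yirovohi' — it skipped the early Luvika changes, so it was borrowed from Lumolic.

borrowed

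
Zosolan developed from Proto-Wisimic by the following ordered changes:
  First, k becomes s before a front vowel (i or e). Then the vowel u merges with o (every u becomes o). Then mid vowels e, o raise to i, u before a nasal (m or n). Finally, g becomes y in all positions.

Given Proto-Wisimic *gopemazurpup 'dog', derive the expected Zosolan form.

Zosolan: start from *gopemazurpup.
  rule 1: no change — gopemazurpup
  rule 2 (vowel merger): gopemazurpup → gopemazorpop
  rule 3 (pre-nasal raising): gopemazorpop → gopimazorpop
  rule 4 (unconditioned shift): gopimazorpop → yopimazorpop
  ⇒ Zosolan yopimazorpop

yopimazorpop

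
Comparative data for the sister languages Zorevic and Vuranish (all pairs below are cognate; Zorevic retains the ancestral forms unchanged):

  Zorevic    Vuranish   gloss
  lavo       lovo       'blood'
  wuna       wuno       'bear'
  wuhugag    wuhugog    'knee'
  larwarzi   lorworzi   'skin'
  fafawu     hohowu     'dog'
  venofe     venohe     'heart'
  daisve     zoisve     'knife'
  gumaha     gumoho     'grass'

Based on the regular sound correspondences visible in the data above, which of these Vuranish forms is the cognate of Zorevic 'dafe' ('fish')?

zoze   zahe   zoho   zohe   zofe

daisve ~ zoisve — Zorevic d corresponds to Vuranish z word-initially before a back vowel.
fafawu ~ hohowu — Zorevic a corresponds to Vuranish o after a consonant, before a labial obstruent.
venofe ~ venohe — Zorevic f corresponds to Vuranish h between vowels (before a front vowel).
Applying these to Zorevic 'dafe':
  dafe → zafe   (d→z word-initially before a back vowel)
  zafe → zofe   (a→o after a consonant, before a labial obstruent)
  zofe → zohe   (f→h between vowels (before a front vowel))
So the Vuranish cognate is 'zohe'.

zohe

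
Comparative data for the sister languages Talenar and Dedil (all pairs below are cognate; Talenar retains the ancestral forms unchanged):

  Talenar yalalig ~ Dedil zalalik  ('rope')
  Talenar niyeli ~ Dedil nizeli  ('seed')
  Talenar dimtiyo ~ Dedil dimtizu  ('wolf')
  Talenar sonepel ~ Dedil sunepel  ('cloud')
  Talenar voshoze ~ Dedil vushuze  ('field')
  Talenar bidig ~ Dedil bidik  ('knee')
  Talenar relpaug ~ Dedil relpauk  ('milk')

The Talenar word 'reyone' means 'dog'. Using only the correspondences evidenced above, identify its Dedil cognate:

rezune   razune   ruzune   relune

rezune

dimtiyo ~ dimtizu — Talenar y corresponds to Dedil z between vowels (before a back vowel).
sonepel ~ sunepel — Talenar o corresponds to Dedil u after a consonant, before a nasal.
Applying these to Talenar 'reyone':
  reyone → rezone   (y→z between vowels (before a back vowel))
  rezone → rezune   (o→u after a consonant, before a nasal)
So the Dedil cognate is 'rezune'.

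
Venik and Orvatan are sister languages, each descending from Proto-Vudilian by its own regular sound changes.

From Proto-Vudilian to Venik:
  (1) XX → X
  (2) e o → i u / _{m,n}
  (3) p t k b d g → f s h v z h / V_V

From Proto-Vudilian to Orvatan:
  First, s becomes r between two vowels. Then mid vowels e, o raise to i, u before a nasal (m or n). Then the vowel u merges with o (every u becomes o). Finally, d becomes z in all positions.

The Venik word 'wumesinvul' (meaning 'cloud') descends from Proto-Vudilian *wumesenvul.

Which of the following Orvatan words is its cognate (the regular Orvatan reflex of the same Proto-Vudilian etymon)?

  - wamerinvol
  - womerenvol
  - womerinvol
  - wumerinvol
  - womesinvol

womerinvol

Orvatan: *wumesenvul > wumerenvul > wumerinvul > womerinvol  (by rhotacism, pre-nasal raising, vowel merger)
The other candidates each miss or misapply at least one Orvatan change.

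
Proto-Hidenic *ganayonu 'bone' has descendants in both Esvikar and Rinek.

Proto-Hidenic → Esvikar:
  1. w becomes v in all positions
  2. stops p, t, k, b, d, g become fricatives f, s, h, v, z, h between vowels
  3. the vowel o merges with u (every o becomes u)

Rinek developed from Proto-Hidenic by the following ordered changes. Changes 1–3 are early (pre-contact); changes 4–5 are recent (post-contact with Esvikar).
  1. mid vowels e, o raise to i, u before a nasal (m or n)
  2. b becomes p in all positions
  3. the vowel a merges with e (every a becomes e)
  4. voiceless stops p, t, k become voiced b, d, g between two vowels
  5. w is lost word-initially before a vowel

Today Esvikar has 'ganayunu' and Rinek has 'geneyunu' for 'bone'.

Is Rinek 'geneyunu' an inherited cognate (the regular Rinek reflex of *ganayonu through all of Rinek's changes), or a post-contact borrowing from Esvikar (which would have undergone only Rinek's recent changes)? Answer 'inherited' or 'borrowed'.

If inherited, *ganayonu would pass through all of Rinek's changes:
Rinek: *ganayonu > ganayunu > geneyunu  (by pre-nasal raising, vowel merger)
If borrowed from Esvikar 'ganayunu' after the early changes, it would undergo only the recent ones:
  rule 4 (intervocalic voicing): no change (ganayunu)
  rule 5 (glide loss): no change (ganayunu)
  ⇒ as a loan: ganayunu
Rinek 'geneyunu' matches the inherited outcome exactly, so it is an inherited cognate, not a loan.

inherited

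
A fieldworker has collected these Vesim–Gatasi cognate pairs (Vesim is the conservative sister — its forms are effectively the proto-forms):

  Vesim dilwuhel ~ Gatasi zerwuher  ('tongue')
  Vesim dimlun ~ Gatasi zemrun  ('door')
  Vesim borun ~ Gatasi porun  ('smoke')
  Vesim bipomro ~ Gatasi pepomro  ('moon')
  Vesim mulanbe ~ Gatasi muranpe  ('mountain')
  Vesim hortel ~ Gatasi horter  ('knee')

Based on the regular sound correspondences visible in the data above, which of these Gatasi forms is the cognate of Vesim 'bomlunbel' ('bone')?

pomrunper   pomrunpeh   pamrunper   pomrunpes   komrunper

borun ~ porun — Vesim b corresponds to Gatasi p word-initially before a back vowel.
dimlun ~ zemrun — Vesim l corresponds to Gatasi r after a consonant, before a back vowel.
mulanbe ~ muranpe — Vesim b corresponds to Gatasi p after a consonant, before a front vowel.
dilwuhel ~ zerwuher, hortel ~ horter — Vesim l corresponds to Gatasi r word-finally.
Applying these to Vesim 'bomlunbel':
  bomlunbel → pomlunbel   (b→p word-initially before a back vowel)
  pomlunbel → pomrunbel   (l→r after a consonant, before a back vowel)
  pomrunbel → pomrunpel   (b→p after a consonant, before a front vowel)
  pomrunpel → pomrunper   (l→r word-finally)
So the Gatasi cognate is 'pomrunper'.

pomrunper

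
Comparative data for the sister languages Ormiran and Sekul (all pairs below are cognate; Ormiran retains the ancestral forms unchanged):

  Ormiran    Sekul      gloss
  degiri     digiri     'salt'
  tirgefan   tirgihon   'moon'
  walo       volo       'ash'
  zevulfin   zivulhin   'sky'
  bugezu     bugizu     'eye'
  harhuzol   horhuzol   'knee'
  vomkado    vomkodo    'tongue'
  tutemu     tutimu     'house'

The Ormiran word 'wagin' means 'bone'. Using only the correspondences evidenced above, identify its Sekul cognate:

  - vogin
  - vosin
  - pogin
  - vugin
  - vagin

walo ~ volo — Ormiran w corresponds to Sekul v word-initially before a back vowel.
walo ~ volo, vomkado ~ vomkodo — Ormiran a corresponds to Sekul o after a consonant, before a consonant other than r, m, n, p, b, f, v.
Applying these to Ormiran 'wagin':
  wagin → vagin   (w→v word-initially before a back vowel)
  vagin → vogin   (a→o after a consonant, before a consonant other than r, m, n, p, b, f, v)
So the Sekul cognate is 'vogin'.

vogin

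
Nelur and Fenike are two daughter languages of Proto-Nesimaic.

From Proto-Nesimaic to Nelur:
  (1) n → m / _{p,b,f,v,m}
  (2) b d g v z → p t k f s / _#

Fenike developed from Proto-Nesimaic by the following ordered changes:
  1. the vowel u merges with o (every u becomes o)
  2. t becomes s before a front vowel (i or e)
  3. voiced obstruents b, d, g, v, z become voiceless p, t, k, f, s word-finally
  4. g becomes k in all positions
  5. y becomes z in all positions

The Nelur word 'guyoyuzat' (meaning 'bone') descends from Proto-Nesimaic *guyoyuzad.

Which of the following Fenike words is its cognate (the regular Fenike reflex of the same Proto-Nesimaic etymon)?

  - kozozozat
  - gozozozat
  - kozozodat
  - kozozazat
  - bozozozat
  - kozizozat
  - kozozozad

Fenike: *guyoyuzad > goyoyozad > goyoyozat > koyoyozat > kozozozat  (by vowel merger, final devoicing, unconditioned shift, unconditioned shift)
The other candidates each miss or misapply at least one Fenike change.

kozozozat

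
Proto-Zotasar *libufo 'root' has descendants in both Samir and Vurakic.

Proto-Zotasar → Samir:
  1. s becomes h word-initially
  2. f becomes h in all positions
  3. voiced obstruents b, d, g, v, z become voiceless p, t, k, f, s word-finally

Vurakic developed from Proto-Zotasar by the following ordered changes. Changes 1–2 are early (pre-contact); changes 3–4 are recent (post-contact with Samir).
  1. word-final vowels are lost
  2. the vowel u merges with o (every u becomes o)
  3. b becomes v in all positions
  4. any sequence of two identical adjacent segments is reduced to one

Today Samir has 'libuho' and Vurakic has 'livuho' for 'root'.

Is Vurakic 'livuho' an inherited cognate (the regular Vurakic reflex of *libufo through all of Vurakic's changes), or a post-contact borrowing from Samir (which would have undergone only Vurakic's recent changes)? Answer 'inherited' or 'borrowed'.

borrowed

If inherited, *libufo would pass through all of Vurakic's changes:
Vurakic: *libufo
  libufo → libuf   [apocope]
  libuf → libof   [vowel merger]
  libof → livof   [unconditioned shift]
  livof (rule 4 does not apply)
  giving Vurakic livof.
If borrowed from Samir 'libuho' after the early changes, it would undergo only the recent ones:
  rule 3 (unconditioned shift): libuho → livuho
  rule 4 (degemination): no change (livuho)
  ⇒ as a loan: livuho
Vurakic 'livuho' matches the loan outcome 'livuho', not the inherited 'livof' — it skipped the early Vurakic changes, so it was borrowed from Samir.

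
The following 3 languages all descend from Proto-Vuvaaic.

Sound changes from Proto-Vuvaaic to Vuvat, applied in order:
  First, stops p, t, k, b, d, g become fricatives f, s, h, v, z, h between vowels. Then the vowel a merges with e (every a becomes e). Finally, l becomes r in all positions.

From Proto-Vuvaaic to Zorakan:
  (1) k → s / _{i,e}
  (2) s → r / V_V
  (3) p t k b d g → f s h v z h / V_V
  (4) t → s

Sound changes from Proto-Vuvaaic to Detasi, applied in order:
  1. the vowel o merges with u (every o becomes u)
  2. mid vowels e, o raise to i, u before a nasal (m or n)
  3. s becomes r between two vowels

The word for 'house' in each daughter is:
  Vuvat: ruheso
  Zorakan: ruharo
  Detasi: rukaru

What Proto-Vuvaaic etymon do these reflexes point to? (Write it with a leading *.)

*rukaso

Position 4: Vuvat has e, Zorakan has a, Detasi has a. Zorakan preserves a here (none of its changes turn any other segment into a), so the proto-segment is *a.
Position 6: Vuvat has o, Zorakan has o, Detasi has u. Vuvat preserves o here (none of its changes turn any other segment into o), so the proto-segment is *o.
This points to *rukaso. Verify forward in each daughter:
Vuvat: *rukaso
  rukaso → ruhaso   [intervocalic lenition]
  ruhaso → ruheso   [vowel merger]
  ruheso (rule 3 does not apply)
  giving Vuvat ruheso.
Zorakan: *rukaso
  rukaso (rule 1 does not apply)
  rukaso → rukaro   [rhotacism]
  rukaro → ruharo   [intervocalic lenition]
  ruharo (rule 4 does not apply)
  giving Zorakan ruharo.
Detasi: start from *rukaso.
  rule 1 (vowel merger): rukaso → rukasu
  rule 2: no change — rukasu
  rule 3 (rhotacism): rukasu → rukaru
  ⇒ Detasi rukaru
*rukaso is the unique common source.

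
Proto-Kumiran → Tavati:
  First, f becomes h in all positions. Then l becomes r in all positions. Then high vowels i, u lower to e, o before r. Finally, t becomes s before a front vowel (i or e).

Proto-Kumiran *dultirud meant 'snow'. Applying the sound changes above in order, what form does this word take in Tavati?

dorserud

Tavati: *dultirud > durtirud > dorterud > dorserud  (by unconditioned shift, pre-rhotic lowering, palatalisation)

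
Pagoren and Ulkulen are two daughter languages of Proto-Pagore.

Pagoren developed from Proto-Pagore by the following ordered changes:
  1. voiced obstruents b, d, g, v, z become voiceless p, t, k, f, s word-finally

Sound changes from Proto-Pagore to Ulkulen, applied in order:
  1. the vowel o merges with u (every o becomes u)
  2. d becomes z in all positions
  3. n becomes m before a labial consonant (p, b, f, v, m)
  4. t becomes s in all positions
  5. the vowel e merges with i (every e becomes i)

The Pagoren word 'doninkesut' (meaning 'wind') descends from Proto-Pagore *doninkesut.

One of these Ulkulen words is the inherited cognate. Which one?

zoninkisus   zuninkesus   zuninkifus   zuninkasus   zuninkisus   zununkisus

zuninkisus

Ulkulen: *doninkesut
  doninkesut → duninkesut   [vowel merger]
  duninkesut → zuninkesut   [unconditioned shift]
  zuninkesut (rule 3 does not apply)
  zuninkesut → zuninkesus   [unconditioned shift]
  zuninkesus → zuninkisus   [vowel merger]
  giving Ulkulen zuninkisus.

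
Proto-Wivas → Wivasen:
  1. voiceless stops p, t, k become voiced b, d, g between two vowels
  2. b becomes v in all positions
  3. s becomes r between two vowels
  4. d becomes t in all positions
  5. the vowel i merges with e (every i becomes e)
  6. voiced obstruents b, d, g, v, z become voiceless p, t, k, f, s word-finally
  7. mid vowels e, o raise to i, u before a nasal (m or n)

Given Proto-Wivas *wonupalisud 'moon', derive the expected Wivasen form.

Wivasen: *wonupalisud
  wonupalisud → wonubalisud   [intervocalic voicing]
  wonubalisud → wonuvalisud   [unconditioned shift]
  wonuvalisud → wonuvalirud   [rhotacism]
  wonuvalirud → wonuvalirut   [unconditioned shift]
  wonuvalirut → wonuvalerut   [vowel merger]
  wonuvalerut (rule 6 does not apply)
  wonuvalerut → wunuvalerut   [pre-nasal raising]
  giving Wivasen wunuvalerut.

wunuvalerut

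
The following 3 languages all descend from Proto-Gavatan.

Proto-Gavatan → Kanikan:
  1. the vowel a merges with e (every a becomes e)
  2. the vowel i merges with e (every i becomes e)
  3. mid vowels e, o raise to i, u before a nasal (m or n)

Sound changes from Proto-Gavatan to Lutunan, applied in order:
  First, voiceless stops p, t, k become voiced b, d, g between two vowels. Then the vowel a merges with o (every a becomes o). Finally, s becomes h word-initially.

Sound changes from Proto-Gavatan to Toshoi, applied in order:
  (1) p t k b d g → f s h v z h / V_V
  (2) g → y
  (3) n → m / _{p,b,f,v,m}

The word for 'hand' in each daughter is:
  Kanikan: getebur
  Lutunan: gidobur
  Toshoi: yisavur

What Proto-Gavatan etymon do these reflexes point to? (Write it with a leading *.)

Position 4: Kanikan has e, Lutunan has o, Toshoi has a. Toshoi preserves a here (none of its changes turn any other segment into a), so the proto-segment is *a.
Position 2: Kanikan has e, Lutunan has i, Toshoi has i. Lutunan preserves i here (none of its changes turn any other segment into i), so the proto-segment is *i.
Position 1: Kanikan has g, Lutunan has g, Toshoi has y. Kanikan preserves g here (none of its changes turn any other segment into g), so the proto-segment is *g.
Continuing position by position gives *gitabur; check it forward:
Kanikan: *gitabur > gitebur > getebur  (by vowel merger, vowel merger)
Lutunan: start from *gitabur.
  rule 1 (intervocalic voicing): gitabur → gidabur
  rule 2 (vowel merger): gidabur → gidobur
  rule 3: no change — gidobur
  ⇒ Lutunan gidobur
Toshoi: start from *gitabur.
  rule 1 (intervocalic lenition): gitabur → gisavur
  rule 2 (unconditioned shift): gisavur → yisavur
  rule 3: no change — yisavur
  ⇒ Toshoi yisavur
*gitabur is the unique common source.

*gitabur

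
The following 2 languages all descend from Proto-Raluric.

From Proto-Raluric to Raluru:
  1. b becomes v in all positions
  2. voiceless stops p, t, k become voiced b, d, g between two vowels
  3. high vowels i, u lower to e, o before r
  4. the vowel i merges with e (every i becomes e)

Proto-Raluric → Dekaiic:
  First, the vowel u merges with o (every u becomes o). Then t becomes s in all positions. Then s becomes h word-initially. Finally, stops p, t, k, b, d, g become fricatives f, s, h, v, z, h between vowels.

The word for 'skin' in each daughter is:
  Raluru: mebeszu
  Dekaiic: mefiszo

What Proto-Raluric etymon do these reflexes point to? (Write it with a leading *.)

*mepiszu

Position 3: Raluru has b, Dekaiic has f. In Raluru, b can only continue *p, so the proto-segment is *p.
Position 7: Raluru has u, Dekaiic has o. Raluru preserves u here (none of its changes turn any other segment into u), so the proto-segment is *u.
Position 4: Raluru has e, Dekaiic has i. Dekaiic preserves i here (none of its changes turn any other segment into i), so the proto-segment is *i.
Continuing position by position gives *mepiszu; check it forward:
Raluru: *mepiszu
  mepiszu (rule 1 does not apply)
  mepiszu → mebiszu   [intervocalic voicing]
  mebiszu (rule 3 does not apply)
  mebiszu → mebeszu   [vowel merger]
  giving Raluru mebeszu.
Dekaiic: *mepiszu > mepiszo > mefiszo  (by vowel merger, intervocalic lenition)
No other proto-form is consistent with every reflex, so the reconstruction is *mepiszu.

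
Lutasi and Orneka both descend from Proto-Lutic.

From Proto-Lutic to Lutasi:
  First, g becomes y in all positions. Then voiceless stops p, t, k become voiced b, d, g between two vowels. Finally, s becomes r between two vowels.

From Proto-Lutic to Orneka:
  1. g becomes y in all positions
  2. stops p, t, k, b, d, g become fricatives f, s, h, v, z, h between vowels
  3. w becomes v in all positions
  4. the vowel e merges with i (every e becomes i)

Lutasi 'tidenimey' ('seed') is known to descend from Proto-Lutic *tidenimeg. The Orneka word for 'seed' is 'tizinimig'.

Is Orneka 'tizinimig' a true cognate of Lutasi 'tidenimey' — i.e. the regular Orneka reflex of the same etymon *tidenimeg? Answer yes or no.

no

Derive the expected Orneka reflex of *tidenimeg:
Orneka: *tidenimeg > tidenimey > tizenimey > tizinimiy  (by unconditioned shift, intervocalic lenition, vowel merger)
The regular Orneka reflex would be 'tizinimiy', but the attested form is 'tizinimig'. The correspondence is irregular, so they are not cognates (the Orneka form has a different source).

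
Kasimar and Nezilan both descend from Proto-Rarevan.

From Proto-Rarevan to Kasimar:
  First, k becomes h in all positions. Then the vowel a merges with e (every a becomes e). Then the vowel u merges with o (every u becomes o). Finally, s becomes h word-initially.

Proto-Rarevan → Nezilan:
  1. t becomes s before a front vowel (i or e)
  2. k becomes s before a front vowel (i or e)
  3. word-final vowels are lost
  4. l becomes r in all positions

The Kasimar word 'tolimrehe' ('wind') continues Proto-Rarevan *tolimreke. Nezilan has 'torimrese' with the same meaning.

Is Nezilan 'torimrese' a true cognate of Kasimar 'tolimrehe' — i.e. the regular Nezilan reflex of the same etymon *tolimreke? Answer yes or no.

Derive the expected Nezilan reflex of *tolimreke:
Nezilan: *tolimreke > tolimrese > tolimres > torimres  (by palatalisation, apocope, unconditioned shift)
The regular Nezilan reflex would be 'torimres', but the attested form is 'torimrese'. The correspondence is irregular, so they are not cognates (the Nezilan form has a different source).

no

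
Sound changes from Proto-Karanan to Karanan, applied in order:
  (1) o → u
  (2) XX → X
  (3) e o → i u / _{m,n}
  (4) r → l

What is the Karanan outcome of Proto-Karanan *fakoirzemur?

Karanan: start from *fakoirzemur.
  rule 1 (vowel merger): fakoirzemur → fakuirzemur
  rule 2: no change — fakuirzemur
  rule 3 (pre-nasal raising): fakuirzemur → fakuirzimur
  rule 4 (unconditioned shift): fakuirzimur → fakuilzimul
  ⇒ Karanan fakuilzimul

fakuilzimul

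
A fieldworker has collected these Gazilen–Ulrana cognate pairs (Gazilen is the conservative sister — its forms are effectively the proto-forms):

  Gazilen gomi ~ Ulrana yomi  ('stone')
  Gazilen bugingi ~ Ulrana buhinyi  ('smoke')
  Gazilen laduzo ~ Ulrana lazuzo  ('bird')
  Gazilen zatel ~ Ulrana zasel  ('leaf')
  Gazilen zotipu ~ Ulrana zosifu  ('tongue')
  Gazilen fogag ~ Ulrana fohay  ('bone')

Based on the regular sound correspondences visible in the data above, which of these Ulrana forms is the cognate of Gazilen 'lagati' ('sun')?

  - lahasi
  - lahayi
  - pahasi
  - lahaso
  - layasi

lahasi

fogag ~ fohay — Gazilen g corresponds to Ulrana h between vowels (before a back vowel).
zotipu ~ zosifu — Gazilen t corresponds to Ulrana s between vowels (before a front vowel).
Applying these to Gazilen 'lagati':
  lagati → lahati   (g→h between vowels (before a back vowel))
  lahati → lahasi   (t→s between vowels (before a front vowel))
So the Ulrana cognate is 'lahasi'.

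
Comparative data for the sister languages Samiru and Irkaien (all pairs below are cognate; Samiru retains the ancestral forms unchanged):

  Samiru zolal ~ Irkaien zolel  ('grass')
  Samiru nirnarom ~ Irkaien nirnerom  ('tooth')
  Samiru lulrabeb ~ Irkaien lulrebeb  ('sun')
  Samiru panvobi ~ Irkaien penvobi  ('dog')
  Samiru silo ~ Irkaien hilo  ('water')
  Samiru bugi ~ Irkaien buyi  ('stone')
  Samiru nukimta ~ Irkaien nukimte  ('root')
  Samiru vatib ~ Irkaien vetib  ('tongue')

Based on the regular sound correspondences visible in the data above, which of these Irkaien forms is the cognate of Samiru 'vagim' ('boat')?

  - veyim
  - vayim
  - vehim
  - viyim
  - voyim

veyim

zolal ~ zolel, vatib ~ vetib — Samiru a corresponds to Irkaien e after a consonant, before a consonant other than r, m, n, p, b, f, v.
bugi ~ buyi — Samiru g corresponds to Irkaien y between vowels (before a front vowel).
Applying these to Samiru 'vagim':
  vagim → vegim   (a→e after a consonant, before a consonant other than r, m, n, p, b, f, v)
  vegim → veyim   (g→y between vowels (before a front vowel))
So the Irkaien cognate is 'veyim'.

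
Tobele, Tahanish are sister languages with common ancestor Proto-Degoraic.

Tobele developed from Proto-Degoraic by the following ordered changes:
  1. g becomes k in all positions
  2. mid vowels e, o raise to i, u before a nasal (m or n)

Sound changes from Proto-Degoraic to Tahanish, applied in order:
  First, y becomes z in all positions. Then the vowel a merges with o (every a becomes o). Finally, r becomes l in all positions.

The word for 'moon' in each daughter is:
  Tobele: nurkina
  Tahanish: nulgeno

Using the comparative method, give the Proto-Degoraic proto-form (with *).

Position 4: Tobele has k, Tahanish has g. Tahanish preserves g here (none of its changes turn any other segment into g), so the proto-segment is *g.
Position 5: Tobele has i, Tahanish has e. Tahanish preserves e here (none of its changes turn any other segment into e), so the proto-segment is *e.
Continuing position by position gives *nurgena; check it forward:
Tobele: *nurgena > nurkena > nurkina  (by unconditioned shift, pre-nasal raising)
Tahanish: start from *nurgena.
  rule 1: no change — nurgena
  rule 2 (vowel merger): nurgena → nurgeno
  rule 3 (unconditioned shift): nurgeno → nulgeno
  ⇒ Tahanish nulgeno
*nurgena is the unique common source.

*nurgena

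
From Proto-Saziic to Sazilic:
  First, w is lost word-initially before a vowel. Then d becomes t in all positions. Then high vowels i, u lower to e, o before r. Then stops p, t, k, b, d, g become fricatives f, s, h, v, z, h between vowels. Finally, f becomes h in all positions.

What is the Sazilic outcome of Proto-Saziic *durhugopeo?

Sazilic: *durhugopeo
  durhugopeo (rule 1 does not apply)
  durhugopeo → turhugopeo   [unconditioned shift]
  turhugopeo → torhugopeo   [pre-rhotic lowering]
  torhugopeo → torhuhofeo   [intervocalic lenition]
  torhuhofeo → torhuhoheo   [unconditioned shift]
  giving Sazilic torhuhoheo.

torhuhoheo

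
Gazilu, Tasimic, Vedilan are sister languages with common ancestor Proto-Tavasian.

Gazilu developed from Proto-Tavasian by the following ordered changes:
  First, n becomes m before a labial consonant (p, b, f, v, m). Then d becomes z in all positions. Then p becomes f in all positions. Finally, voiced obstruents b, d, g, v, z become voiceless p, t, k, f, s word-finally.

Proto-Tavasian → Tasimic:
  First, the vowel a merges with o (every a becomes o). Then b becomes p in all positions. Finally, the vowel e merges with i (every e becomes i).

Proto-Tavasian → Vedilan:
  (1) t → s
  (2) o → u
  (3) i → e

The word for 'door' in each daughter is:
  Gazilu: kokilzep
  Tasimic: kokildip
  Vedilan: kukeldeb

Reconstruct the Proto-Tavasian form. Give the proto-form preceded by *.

Position 7: Gazilu has e, Tasimic has i, Vedilan has e. Gazilu preserves e here (none of its changes turn any other segment into e), so the proto-segment is *e.
Position 2: Gazilu has o, Tasimic has o, Vedilan has u. Gazilu preserves o here (none of its changes turn any other segment into o), so the proto-segment is *o.
Continuing position by position gives *kokildeb; check it forward:
Gazilu: start from *kokildeb.
  rule 1: no change — kokildeb
  rule 2 (unconditioned shift): kokildeb → kokilzeb
  rule 3: no change — kokilzeb
  rule 4 (final devoicing): kokilzeb → kokilzep
  ⇒ Gazilu kokilzep
Tasimic: start from *kokildeb.
  rule 1: no change — kokildeb
  rule 2 (unconditioned shift): kokildeb → kokildep
  rule 3 (vowel merger): kokildep → kokildip
  ⇒ Tasimic kokildip
Vedilan: start from *kokildeb.
  rule 1: no change — kokildeb
  rule 2 (vowel merger): kokildeb → kukildeb
  rule 3 (vowel merger): kukildeb → kukeldeb
  ⇒ Vedilan kukeldeb
Only *kokildeb yields all of Gazilu kokilzep, Tasimic kokildip, Vedilan kukeldeb.

*kokildeb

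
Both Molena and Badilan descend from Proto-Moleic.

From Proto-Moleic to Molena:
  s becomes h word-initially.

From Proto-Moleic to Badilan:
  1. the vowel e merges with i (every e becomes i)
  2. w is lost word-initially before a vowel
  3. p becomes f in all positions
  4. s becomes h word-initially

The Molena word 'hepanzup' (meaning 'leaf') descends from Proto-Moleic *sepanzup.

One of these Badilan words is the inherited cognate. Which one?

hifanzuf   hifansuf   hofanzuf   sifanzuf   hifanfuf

Badilan: *sepanzup
  sepanzup → sipanzup   [vowel merger]
  sipanzup (rule 2 does not apply)
  sipanzup → sifanzuf   [unconditioned shift]
  sifanzuf → hifanzuf   [debuccalisation]
  giving Badilan hifanzuf.
The other candidates each miss or misapply at least one Badilan change.

hifanzuf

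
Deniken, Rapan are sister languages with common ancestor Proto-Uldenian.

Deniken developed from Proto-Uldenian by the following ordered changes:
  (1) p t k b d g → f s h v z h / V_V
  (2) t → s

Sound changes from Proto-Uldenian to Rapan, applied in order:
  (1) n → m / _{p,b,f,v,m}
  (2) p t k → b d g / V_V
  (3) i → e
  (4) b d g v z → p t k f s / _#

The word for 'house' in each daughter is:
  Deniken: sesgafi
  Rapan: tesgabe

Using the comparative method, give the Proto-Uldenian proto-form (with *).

*tesgapi

Position 7: Deniken has i, Rapan has e. Deniken preserves i here (none of its changes turn any other segment into i), so the proto-segment is *i.
Position 6: Deniken has f, Rapan has b. Taking the neighbouring segments as reconstructed: Deniken f could go back to *p or *f; Rapan b could go back to *p or *b — the one source consistent with every daughter is *p.
This points to *tesgapi. Verify forward in each daughter:
Deniken: *tesgapi
  tesgapi → tesgafi   [intervocalic lenition]
  tesgafi → sesgafi   [unconditioned shift]
  giving Deniken sesgafi.
Rapan: start from *tesgapi.
  rule 1: no change — tesgapi
  rule 2 (intervocalic voicing): tesgapi → tesgabi
  rule 3 (vowel merger): tesgabi → tesgabe
  rule 4: no change — tesgabe
  ⇒ Rapan tesgabe
Only *tesgapi yields all of Deniken sesgafi, Rapan tesgabe.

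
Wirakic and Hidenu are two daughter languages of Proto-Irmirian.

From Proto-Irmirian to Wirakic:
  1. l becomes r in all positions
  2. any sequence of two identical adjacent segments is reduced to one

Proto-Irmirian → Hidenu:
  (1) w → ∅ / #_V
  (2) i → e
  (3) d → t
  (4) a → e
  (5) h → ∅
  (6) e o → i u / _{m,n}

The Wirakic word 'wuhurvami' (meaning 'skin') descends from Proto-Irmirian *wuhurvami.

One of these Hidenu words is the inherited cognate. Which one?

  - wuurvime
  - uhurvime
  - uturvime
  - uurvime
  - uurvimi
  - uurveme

Hidenu: *wuhurvami
  wuhurvami → uhurvami   [glide loss]
  uhurvami → uhurvame   [vowel merger]
  uhurvame (rule 3 does not apply)
  uhurvame → uhurveme   [vowel merger]
  uhurveme → uurveme   [h-loss]
  uurveme → uurvime   [pre-nasal raising]
  giving Hidenu uurvime.

uurvime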